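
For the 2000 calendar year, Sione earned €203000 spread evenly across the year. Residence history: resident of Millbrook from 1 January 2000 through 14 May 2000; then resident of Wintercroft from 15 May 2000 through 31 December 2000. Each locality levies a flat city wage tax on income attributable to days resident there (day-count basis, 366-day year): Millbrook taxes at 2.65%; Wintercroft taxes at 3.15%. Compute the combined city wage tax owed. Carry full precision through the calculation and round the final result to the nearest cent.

Millbrook, 1 January – 14 May 2000: 135 days → €203000 × 2.65% × 135/366 = €1984.2418
Wintercroft, 15 May – 31 December 2000: 231 days → €203000 × 3.15% × 231/366 = €4035.8730
Total = €6020.1148

€6020.11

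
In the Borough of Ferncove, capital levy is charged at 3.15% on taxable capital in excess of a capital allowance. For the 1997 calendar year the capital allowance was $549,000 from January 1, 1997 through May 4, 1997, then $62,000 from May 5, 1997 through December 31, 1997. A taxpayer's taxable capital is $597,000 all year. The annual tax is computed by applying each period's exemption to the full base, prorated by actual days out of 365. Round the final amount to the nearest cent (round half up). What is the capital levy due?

$11,640.93

January 1 – May 4, 1997: 124 days, exemption $549,000 → ($597,000 − $549,000) × 3.15% × 124/365 = $513.6658
May 5 – December 31, 1997: 241 days, exemption $62,000 → ($597,000 − $62,000) × 3.15% × 241/365 = $11,127.2671
Total = $11,640.9329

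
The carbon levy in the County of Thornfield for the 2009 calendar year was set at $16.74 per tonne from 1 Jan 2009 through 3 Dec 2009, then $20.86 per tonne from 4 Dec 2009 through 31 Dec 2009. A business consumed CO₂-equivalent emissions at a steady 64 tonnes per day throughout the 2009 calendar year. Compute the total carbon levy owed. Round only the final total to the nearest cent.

1 Jan – 3 Dec 2009: 337 days × 64 tonnes/day = 21,568 tonnes at $16.74/tonne → $361,048.32
4 Dec – 31 Dec 2009: 28 days × 64 tonnes/day = 1,792 tonnes at $20.86/tonne → $37,381.12

$398,429.44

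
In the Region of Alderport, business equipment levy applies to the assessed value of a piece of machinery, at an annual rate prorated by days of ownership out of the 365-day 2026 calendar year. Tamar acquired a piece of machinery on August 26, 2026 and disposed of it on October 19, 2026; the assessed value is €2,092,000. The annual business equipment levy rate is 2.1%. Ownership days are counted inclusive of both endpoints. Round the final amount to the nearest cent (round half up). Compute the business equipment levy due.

Days held (August 26 – October 19, 2026): 55 out of 365
Tax = €2,092,000 × 2.1% × 55/365 = €6,619.8904

€6,619.89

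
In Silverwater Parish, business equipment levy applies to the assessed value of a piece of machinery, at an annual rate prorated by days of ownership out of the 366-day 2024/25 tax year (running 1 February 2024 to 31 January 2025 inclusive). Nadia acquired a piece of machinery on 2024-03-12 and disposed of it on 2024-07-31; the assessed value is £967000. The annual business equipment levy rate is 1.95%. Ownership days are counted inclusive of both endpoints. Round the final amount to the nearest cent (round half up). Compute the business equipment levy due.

Days held (2024-03-12 to 2024-07-31): 142 out of 366
Tax = £967000 × 1.95% × 142/366 = £7315.9098

£7315.91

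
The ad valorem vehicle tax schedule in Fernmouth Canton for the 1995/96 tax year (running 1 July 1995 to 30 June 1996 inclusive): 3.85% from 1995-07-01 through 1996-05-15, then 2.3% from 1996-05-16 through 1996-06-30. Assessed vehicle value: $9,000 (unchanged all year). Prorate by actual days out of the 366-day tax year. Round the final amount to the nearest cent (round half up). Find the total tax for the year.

$328.97

1995-07-01 to 1996-05-15: 320 days at 3.85% → $9,000 × 3.85% × 320/366 = $302.9508
1996-05-16 to 1996-06-30: 46 days at 2.3% → $9,000 × 2.3% × 46/366 = $26.0164
Total = $328.9672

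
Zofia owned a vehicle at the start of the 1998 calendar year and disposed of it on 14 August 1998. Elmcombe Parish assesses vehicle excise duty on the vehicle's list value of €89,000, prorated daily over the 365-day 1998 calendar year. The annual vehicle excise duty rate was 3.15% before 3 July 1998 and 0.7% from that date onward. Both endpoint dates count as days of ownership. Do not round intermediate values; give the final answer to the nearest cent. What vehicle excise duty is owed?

€1,478.98

1 January – 2 July 1998: 183 days at 3.15% → €89,000 × 3.15% × 183/365 = €1,405.5904
3 July – 14 August 1998: 43 days at 0.7% → €89,000 × 0.7% × 43/365 = €73.3945
Total = €1,478.9849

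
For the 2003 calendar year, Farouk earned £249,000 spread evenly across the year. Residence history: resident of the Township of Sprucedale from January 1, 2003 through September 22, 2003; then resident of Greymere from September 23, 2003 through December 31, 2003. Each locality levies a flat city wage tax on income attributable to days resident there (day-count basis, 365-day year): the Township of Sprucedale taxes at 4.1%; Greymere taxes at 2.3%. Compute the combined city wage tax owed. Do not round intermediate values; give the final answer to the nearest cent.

The Township of Sprucedale, January 1 – September 22, 2003: 265 days → £249,000 × 4.1% × 265/365 = £7,412.0137
Greymere, September 23 – December 31, 2003: 100 days → £249,000 × 2.3% × 100/365 = £1,569.0411
Total = £8,981.0548

£8,981.05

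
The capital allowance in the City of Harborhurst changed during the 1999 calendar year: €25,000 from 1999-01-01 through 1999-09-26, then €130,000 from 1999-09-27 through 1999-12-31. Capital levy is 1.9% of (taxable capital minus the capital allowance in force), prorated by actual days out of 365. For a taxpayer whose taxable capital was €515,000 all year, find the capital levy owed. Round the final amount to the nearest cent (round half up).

1999-01-01 to 1999-09-26: 269 days, exemption €25,000 → (€515,000 − €25,000) × 1.9% × 269/365 = €6,861.3425
1999-09-27 to 1999-12-31: 96 days, exemption €130,000 → (€515,000 − €130,000) × 1.9% × 96/365 = €1,923.9452
Total = €8,785.2877

€8,785.29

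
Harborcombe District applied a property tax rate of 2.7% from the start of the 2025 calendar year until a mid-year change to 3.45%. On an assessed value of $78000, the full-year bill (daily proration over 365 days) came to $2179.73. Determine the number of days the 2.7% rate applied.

319 days

Let d = days at the first rate; then 365 − d days at the second rate.
$78000 × [2.7%·d + 3.45%·(365−d)] / 365 = $2179.73
Solving gives d = 319, so the new rate took effect on 16 November 2025.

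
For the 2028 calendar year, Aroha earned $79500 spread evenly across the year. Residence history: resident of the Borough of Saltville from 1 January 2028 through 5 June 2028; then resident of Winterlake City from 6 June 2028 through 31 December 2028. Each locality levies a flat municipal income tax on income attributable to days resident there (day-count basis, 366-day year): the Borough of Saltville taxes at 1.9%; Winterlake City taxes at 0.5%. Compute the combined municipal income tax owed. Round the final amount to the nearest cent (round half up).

The Borough of Saltville, 1 January – 5 June 2028: 157 days → $79500 × 1.9% × 157/366 = $647.9467
Winterlake City, 6 June – 31 December 2028: 209 days → $79500 × 0.5% × 209/366 = $226.9877
Total = $874.9344

$874.93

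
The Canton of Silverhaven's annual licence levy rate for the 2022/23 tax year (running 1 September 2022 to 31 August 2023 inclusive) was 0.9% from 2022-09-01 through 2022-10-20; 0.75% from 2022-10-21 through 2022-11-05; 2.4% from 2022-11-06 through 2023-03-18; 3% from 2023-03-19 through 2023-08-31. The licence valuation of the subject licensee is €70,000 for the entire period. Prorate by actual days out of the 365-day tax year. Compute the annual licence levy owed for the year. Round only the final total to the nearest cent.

2022-09-01 to 2022-10-20: 50 days at 0.9% → €70,000 × 0.9% × 50/365 = €86.3014
2022-10-21 to 2022-11-05: 16 days at 0.75% → €70,000 × 0.75% × 16/365 = €23.0137
2022-11-06 to 2023-03-18: 133 days at 2.4% → €70,000 × 2.4% × 133/365 = €612.1644
2023-03-19 to 2023-08-31: 166 days at 3% → €70,000 × 3% × 166/365 = €955.0685
Total = €1,676.5479

€1,676.55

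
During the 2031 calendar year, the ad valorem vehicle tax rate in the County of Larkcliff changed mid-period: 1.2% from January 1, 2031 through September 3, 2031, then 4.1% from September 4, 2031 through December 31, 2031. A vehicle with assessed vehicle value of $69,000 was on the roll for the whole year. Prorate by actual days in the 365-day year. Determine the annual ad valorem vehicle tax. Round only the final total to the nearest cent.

$1,480.38

January 1 – September 3, 2031: 246 days at 1.2% → $69,000 × 1.2% × 246/365 = $558.0493
September 4 – December 31, 2031: 119 days at 4.1% → $69,000 × 4.1% × 119/365 = $922.3315
Total = $1,480.3808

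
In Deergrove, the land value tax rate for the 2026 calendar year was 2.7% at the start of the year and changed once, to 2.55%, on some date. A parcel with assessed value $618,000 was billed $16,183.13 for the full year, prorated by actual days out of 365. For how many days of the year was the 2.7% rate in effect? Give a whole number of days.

Let d = days at the first rate; then 365 − d days at the second rate.
$618,000 × [2.7%·d + 2.55%·(365−d)] / 365 = $16,183.13
Solving gives d = 167, so the new rate took effect on June 17, 2026.

167 days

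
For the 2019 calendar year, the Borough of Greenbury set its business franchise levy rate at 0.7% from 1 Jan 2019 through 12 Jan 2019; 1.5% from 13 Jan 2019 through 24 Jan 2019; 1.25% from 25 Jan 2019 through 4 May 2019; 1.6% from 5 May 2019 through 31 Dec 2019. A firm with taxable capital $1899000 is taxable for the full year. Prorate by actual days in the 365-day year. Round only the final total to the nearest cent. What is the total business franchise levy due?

$27938.71

1 Jan – 12 Jan 2019: 12 days at 0.7% → $1899000 × 0.7% × 12/365 = $437.0301
13 Jan – 24 Jan 2019: 12 days at 1.5% → $1899000 × 1.5% × 12/365 = $936.4932
25 Jan – 4 May 2019: 100 days at 1.25% → $1899000 × 1.25% × 100/365 = $6503.4247
5 May – 31 Dec 2019: 241 days at 1.6% → $1899000 × 1.6% × 241/365 = $20061.7644
Total = $27938.7123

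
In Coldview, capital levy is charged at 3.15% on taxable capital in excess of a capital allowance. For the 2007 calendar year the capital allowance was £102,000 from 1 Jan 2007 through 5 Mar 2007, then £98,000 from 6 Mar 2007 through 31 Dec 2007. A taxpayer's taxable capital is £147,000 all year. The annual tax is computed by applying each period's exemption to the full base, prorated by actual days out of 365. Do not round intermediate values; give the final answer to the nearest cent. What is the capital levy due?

£1,521.41

1 Jan – 5 Mar 2007: 64 days, exemption £102,000 → (£147,000 − £102,000) × 3.15% × 64/365 = £248.5479
6 Mar – 31 Dec 2007: 301 days, exemption £98,000 → (£147,000 − £98,000) × 3.15% × 301/365 = £1,272.8589
Total = £1,521.4068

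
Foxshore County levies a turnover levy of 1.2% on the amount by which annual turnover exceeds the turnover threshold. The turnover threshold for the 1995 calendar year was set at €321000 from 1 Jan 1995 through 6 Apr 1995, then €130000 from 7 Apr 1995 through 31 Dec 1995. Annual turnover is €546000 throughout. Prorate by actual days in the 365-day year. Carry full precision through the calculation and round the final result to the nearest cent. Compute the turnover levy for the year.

€4389.17

1 Jan – 6 Apr 1995: 96 days, exemption €321000 → (€546000 − €321000) × 1.2% × 96/365 = €710.1370
7 Apr – 31 Dec 1995: 269 days, exemption €130000 → (€546000 − €130000) × 1.2% × 269/365 = €3679.0356
Total = €4389.1726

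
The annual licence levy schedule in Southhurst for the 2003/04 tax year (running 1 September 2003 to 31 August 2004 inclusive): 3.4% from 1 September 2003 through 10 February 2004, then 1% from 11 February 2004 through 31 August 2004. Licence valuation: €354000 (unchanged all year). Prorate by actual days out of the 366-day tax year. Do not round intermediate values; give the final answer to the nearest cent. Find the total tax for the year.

1 September 2003 – 10 February 2004: 163 days at 3.4% → €354000 × 3.4% × 163/366 = €5360.2951
11 February – 31 August 2004: 203 days at 1% → €354000 × 1% × 203/366 = €1963.4426
Total = €7323.7377

€7323.74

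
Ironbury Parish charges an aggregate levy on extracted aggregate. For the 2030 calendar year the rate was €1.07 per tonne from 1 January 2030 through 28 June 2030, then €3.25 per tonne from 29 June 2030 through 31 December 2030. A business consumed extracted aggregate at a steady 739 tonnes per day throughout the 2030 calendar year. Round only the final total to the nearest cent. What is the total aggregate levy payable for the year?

1 January – 28 June 2030: 179 days × 739 tonnes/day = 132,281 tonnes at €1.07/tonne → €141,540.67
29 June – 31 December 2030: 186 days × 739 tonnes/day = 137,454 tonnes at €3.25/tonne → €446,725.50

€588,266.17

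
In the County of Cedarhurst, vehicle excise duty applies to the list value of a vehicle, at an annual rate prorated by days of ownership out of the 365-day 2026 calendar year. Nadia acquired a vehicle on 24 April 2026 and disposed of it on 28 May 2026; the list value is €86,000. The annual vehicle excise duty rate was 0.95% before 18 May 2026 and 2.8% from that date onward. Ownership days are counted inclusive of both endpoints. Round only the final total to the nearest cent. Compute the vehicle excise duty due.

24 April – 17 May 2026: 24 days at 0.95% → €86,000 × 0.95% × 24/365 = €53.7205
18 May – 28 May 2026: 11 days at 2.8% → €86,000 × 2.8% × 11/365 = €72.5699
Total = €126.2904

€126.29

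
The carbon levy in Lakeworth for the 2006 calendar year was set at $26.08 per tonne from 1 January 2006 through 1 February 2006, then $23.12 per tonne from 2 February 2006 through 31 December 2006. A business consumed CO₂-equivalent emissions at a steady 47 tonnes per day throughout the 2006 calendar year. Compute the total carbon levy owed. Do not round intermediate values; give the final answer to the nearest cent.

1 January – 1 February 2006: 32 days × 47 tonnes/day = 1,504 tonnes at $26.08/tonne → $39,224.32
2 February – 31 December 2006: 333 days × 47 tonnes/day = 15,651 tonnes at $23.12/tonne → $361,851.12

$401,075.44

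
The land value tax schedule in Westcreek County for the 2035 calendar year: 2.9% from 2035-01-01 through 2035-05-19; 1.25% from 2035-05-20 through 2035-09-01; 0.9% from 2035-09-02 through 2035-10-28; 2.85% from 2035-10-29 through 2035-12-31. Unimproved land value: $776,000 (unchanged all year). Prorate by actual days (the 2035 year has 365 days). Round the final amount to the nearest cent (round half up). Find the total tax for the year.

$16,328.95

2035-01-01 to 2035-05-19: 139 days at 2.9% → $776,000 × 2.9% × 139/365 = $8,570.0164
2035-05-20 to 2035-09-01: 105 days at 1.25% → $776,000 × 1.25% × 105/365 = $2,790.4110
2035-09-02 to 2035-10-28: 57 days at 0.9% → $776,000 × 0.9% × 57/365 = $1,090.6521
2035-10-29 to 2035-12-31: 64 days at 2.85% → $776,000 × 2.85% × 64/365 = $3,877.8740
Total = $16,328.9534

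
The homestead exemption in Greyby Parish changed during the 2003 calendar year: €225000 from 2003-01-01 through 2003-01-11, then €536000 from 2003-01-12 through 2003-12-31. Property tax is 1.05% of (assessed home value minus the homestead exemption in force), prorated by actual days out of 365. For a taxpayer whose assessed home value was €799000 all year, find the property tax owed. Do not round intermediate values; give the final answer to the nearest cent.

€2859.91

2003-01-01 to 2003-01-11: 11 days, exemption €225000 → (€799000 − €225000) × 1.05% × 11/365 = €181.6356
2003-01-12 to 2003-12-31: 354 days, exemption €536000 → (€799000 − €536000) × 1.05% × 354/365 = €2678.2767
Total = €2859.9123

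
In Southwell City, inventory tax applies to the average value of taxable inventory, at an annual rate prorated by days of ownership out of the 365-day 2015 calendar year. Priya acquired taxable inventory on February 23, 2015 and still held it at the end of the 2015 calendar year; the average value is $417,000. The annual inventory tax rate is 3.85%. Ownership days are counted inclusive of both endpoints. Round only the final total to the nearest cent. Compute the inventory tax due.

Days held (February 23 – December 31, 2015): 312 out of 365
Tax = $417,000 × 3.85% × 312/365 = $13,723.2986

$13,723.30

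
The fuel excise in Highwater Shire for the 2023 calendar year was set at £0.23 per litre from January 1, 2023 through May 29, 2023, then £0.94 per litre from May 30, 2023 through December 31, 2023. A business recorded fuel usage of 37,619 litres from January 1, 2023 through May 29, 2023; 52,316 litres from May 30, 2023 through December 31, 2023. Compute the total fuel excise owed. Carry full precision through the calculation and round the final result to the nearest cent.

January 1 – May 29, 2023: 37,619 litres at £0.23/litre → £8,652.37
May 30 – December 31, 2023: 52,316 litres at £0.94/litre → £49,177.04

£57,829.41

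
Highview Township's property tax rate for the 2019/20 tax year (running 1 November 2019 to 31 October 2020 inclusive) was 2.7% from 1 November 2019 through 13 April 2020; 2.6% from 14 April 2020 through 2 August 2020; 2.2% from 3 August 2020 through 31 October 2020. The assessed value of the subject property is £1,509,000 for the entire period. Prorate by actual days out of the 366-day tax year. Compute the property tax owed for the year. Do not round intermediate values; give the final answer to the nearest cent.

£38,430.02

1 November 2019 – 13 April 2020: 165 days at 2.7% → £1,509,000 × 2.7% × 165/366 = £18,367.7459
14 April – 2 August 2020: 111 days at 2.6% → £1,509,000 × 2.6% × 111/366 = £11,898.8361
3 August – 31 October 2020: 90 days at 2.2% → £1,509,000 × 2.2% × 90/366 = £8,163.4426
Total = £38,430.0246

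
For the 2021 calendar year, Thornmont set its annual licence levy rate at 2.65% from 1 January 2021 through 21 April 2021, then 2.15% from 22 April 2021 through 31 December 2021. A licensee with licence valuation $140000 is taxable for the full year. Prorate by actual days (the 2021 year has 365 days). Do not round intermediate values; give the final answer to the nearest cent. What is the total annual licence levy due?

1 January – 21 April 2021: 111 days at 2.65% → $140000 × 2.65% × 111/365 = $1128.2466
22 April – 31 December 2021: 254 days at 2.15% → $140000 × 2.15% × 254/365 = $2094.6301
Total = $3222.8767

$3222.88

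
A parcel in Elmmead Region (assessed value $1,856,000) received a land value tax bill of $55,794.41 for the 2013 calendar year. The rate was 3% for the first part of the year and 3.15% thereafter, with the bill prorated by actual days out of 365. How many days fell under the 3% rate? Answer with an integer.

Let d = days at the first rate; then 365 − d days at the second rate.
$1,856,000 × [3%·d + 3.15%·(365−d)] / 365 = $55,794.41
Solving gives d = 350, so the new rate took effect on 17 Dec 2013.

350 days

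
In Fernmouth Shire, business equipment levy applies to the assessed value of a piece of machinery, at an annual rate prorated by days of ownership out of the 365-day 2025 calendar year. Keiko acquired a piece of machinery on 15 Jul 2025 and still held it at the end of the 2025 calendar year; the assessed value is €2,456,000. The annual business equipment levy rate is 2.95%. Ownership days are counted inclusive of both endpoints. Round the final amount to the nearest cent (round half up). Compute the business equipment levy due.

Days held (15 Jul – 31 Dec 2025): 170 out of 365
Tax = €2,456,000 × 2.95% × 170/365 = €33,744.7671

€33,744.77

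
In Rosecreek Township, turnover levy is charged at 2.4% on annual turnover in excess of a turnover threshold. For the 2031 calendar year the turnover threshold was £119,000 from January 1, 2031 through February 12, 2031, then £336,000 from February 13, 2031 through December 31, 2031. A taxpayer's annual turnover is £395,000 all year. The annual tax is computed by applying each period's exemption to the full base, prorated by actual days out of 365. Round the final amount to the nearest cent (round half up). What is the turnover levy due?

January 1 – February 12, 2031: 43 days, exemption £119,000 → (£395,000 − £119,000) × 2.4% × 43/365 = £780.3616
February 13 – December 31, 2031: 322 days, exemption £336,000 → (£395,000 − £336,000) × 2.4% × 322/365 = £1,249.1836
Total = £2,029.5452

£2,029.55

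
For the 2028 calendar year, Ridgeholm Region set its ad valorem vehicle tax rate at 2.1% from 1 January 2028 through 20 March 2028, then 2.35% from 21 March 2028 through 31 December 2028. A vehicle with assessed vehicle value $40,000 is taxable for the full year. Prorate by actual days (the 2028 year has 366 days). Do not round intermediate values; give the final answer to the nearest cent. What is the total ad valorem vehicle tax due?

1 January – 20 March 2028: 80 days at 2.1% → $40,000 × 2.1% × 80/366 = $183.6066
21 March – 31 December 2028: 286 days at 2.35% → $40,000 × 2.35% × 286/366 = $734.5355
Total = $918.1421

$918.14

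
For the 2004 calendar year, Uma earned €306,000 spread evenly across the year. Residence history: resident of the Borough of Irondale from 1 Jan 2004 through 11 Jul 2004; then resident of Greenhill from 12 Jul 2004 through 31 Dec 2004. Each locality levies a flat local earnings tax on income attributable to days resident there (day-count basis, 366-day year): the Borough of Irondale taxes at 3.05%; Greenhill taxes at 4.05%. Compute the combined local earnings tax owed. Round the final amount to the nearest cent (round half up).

€10,779.39

The Borough of Irondale, 1 Jan – 11 Jul 2004: 193 days → €306,000 × 3.05% × 193/366 = €4,921.5000
Greenhill, 12 Jul – 31 Dec 2004: 173 days → €306,000 × 4.05% × 173/366 = €5,857.8934
Total = €10,779.3934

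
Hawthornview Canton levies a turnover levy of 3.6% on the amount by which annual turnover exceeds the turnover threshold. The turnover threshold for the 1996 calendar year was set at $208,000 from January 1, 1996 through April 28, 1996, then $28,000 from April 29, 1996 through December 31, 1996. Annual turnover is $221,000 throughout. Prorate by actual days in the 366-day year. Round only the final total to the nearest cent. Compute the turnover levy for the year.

$4,841.11

January 1 – April 28, 1996: 119 days, exemption $208,000 → ($221,000 − $208,000) × 3.6% × 119/366 = $152.1639
April 29 – December 31, 1996: 247 days, exemption $28,000 → ($221,000 − $28,000) × 3.6% × 247/366 = $4,688.9508
Total = $4,841.1148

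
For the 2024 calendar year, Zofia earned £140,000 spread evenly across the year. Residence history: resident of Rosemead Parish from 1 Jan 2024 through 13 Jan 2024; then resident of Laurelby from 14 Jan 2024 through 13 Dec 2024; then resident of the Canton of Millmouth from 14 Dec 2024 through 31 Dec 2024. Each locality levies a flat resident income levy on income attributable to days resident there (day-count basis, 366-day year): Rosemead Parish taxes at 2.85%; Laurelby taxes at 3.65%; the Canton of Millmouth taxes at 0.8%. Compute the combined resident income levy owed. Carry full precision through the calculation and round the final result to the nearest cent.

Rosemead Parish, 1 Jan – 13 Jan 2024: 13 days → £140,000 × 2.85% × 13/366 = £141.7213
Laurelby, 14 Jan – 13 Dec 2024: 335 days → £140,000 × 3.65% × 335/366 = £4,677.1858
The Canton of Millmouth, 14 Dec – 31 Dec 2024: 18 days → £140,000 × 0.8% × 18/366 = £55.0820
Total = £4,873.9891

£4,873.99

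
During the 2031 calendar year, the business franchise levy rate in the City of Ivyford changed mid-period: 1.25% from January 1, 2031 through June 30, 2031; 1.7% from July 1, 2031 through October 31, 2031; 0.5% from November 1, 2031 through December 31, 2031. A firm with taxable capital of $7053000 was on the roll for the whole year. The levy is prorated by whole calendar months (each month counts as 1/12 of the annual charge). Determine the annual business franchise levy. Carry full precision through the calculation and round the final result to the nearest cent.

January 1 – June 30, 2031: 6 months at 1.25% → $7053000 × 1.25% × 6/12 = $44081.2500
July 1 – October 31, 2031: 4 months at 1.7% → $7053000 × 1.7% × 4/12 = $39967.0000
November 1 – December 31, 2031: 2 months at 0.5% → $7053000 × 0.5% × 2/12 = $5877.5000
Total = $89925.7500

$89925.75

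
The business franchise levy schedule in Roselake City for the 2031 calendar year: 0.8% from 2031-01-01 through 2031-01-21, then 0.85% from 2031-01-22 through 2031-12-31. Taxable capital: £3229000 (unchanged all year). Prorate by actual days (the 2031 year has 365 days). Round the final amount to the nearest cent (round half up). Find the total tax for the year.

2031-01-01 to 2031-01-21: 21 days at 0.8% → £3229000 × 0.8% × 21/365 = £1486.2247
2031-01-22 to 2031-12-31: 344 days at 0.85% → £3229000 × 0.85% × 344/365 = £25867.3863
Total = £27353.6110

£27353.61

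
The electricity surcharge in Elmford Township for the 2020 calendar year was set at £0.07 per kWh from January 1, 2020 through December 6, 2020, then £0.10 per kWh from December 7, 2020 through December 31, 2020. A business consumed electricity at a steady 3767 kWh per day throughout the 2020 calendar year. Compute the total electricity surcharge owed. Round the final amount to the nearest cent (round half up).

£99,335.79

January 1 – December 6, 2020: 341 days × 3767 kWh/day = 1,284,547 kWh at £0.07/kWh → £89,918.29
December 7 – December 31, 2020: 25 days × 3767 kWh/day = 94,175 kWh at £0.10/kWh → £9,417.50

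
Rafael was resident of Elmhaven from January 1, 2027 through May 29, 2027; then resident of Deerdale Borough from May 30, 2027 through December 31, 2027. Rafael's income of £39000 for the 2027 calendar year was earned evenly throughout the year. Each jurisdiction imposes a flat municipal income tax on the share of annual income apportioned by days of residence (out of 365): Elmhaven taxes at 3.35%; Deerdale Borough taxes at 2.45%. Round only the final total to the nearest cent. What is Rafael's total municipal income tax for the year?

Elmhaven, January 1 – May 29, 2027: 149 days → £39000 × 3.35% × 149/365 = £533.3384
Deerdale Borough, May 30 – December 31, 2027: 216 days → £39000 × 2.45% × 216/365 = £565.4466
Total = £1098.7849

£1098.78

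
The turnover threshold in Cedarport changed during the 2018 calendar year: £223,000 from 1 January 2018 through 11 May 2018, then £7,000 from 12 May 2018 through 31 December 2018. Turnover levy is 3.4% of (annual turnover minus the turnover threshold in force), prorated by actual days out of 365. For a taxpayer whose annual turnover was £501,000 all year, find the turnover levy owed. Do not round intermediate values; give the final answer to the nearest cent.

£14,160.21

1 January – 11 May 2018: 131 days, exemption £223,000 → (£501,000 − £223,000) × 3.4% × 131/365 = £3,392.3616
12 May – 31 December 2018: 234 days, exemption £7,000 → (£501,000 − £7,000) × 3.4% × 234/365 = £10,767.8466
Total = £14,160.2082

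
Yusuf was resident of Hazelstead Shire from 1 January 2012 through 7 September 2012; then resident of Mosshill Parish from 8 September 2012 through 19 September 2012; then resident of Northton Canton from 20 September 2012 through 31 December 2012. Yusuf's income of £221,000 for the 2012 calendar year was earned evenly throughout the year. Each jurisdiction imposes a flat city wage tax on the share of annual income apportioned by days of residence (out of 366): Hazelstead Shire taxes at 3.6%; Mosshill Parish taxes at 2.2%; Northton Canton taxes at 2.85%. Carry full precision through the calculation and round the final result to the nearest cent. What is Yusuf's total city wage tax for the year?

Hazelstead Shire, 1 January – 7 September 2012: 251 days → £221,000 × 3.6% × 251/366 = £5,456.1639
Mosshill Parish, 8 September – 19 September 2012: 12 days → £221,000 × 2.2% × 12/366 = £159.4098
Northton Canton, 20 September – 31 December 2012: 103 days → £221,000 × 2.85% × 103/366 = £1,772.5287
Total = £7,388.1025

£7,388.10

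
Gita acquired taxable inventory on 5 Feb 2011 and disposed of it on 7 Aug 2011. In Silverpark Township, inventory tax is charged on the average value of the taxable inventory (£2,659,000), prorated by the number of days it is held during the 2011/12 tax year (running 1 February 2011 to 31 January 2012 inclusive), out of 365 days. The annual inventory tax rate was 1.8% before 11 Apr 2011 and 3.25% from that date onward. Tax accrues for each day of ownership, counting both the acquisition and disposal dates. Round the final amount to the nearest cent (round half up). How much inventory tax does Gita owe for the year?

5 Feb – 10 Apr 2011: 65 days at 1.8% → £2,659,000 × 1.8% × 65/365 = £8,523.3699
11 Apr – 7 Aug 2011: 119 days at 3.25% → £2,659,000 × 3.25% × 119/365 = £28,174.4726
Total = £36,697.8425

£36,697.84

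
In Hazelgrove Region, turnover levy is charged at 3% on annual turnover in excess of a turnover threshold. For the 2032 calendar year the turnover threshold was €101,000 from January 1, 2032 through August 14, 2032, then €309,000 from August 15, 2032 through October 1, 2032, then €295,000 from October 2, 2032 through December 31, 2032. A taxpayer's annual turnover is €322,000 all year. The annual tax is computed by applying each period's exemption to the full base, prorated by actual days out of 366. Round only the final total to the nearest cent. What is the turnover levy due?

€4,364.59

January 1 – August 14, 2032: 227 days, exemption €101,000 → (€322,000 − €101,000) × 3% × 227/366 = €4,112.0492
August 15 – October 1, 2032: 48 days, exemption €309,000 → (€322,000 − €309,000) × 3% × 48/366 = €51.1475
October 2 – December 31, 2032: 91 days, exemption €295,000 → (€322,000 − €295,000) × 3% × 91/366 = €201.3934
Total = €4,364.5902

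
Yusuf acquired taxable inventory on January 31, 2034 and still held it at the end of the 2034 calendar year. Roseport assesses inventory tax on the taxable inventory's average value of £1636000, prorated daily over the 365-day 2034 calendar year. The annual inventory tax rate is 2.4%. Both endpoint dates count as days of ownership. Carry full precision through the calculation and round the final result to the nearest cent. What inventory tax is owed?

Days held (January 31 – December 31, 2034): 335 out of 365
Tax = £1636000 × 2.4% × 335/365 = £36036.8219

£36036.82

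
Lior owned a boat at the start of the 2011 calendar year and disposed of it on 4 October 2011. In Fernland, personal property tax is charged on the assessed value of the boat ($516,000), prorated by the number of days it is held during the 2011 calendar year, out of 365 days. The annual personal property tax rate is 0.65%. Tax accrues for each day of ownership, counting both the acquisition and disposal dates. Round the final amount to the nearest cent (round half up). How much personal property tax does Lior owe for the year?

$2,545.36

Days held (1 January – 4 October 2011): 277 out of 365
Tax = $516,000 × 0.65% × 277/365 = $2,545.3644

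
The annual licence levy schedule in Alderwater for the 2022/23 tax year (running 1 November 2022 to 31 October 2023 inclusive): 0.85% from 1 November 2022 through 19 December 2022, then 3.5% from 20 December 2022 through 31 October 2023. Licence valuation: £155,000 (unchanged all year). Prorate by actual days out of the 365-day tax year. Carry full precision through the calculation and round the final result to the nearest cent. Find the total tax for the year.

£4,873.58

1 November – 19 December 2022: 49 days at 0.85% → £155,000 × 0.85% × 49/365 = £176.8699
20 December 2022 – 31 October 2023: 316 days at 3.5% → £155,000 × 3.5% × 316/365 = £4,696.7123
Total = £4,873.5822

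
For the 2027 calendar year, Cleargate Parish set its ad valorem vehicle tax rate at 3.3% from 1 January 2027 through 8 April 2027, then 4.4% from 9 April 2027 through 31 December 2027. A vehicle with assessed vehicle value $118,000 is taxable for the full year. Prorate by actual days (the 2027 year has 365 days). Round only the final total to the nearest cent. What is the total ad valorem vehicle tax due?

$4,843.50

1 January – 8 April 2027: 98 days at 3.3% → $118,000 × 3.3% × 98/365 = $1,045.5123
9 April – 31 December 2027: 267 days at 4.4% → $118,000 × 4.4% × 267/365 = $3,797.9836
Total = $4,843.4959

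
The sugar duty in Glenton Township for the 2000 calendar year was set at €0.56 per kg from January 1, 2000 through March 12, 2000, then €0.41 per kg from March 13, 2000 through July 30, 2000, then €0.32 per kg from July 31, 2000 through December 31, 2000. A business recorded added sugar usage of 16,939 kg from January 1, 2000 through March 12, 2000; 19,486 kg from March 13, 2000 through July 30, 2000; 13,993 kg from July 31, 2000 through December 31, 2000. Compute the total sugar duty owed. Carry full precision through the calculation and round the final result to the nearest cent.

€21952.86

January 1 – March 12, 2000: 16,939 kg at €0.56/kg → €9485.84
March 13 – July 30, 2000: 19,486 kg at €0.41/kg → €7989.26
July 31 – December 31, 2000: 13,993 kg at €0.32/kg → €4477.76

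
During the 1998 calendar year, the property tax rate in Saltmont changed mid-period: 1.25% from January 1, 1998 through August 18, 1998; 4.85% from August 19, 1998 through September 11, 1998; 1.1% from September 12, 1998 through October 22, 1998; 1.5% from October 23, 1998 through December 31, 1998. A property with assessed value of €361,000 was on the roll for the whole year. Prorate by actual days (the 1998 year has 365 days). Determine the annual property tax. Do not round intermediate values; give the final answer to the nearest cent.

January 1 – August 18, 1998: 230 days at 1.25% → €361,000 × 1.25% × 230/365 = €2,843.4932
August 19 – September 11, 1998: 24 days at 4.85% → €361,000 × 4.85% × 24/365 = €1,151.2438
September 12 – October 22, 1998: 41 days at 1.1% → €361,000 × 1.1% × 41/365 = €446.0575
October 23 – December 31, 1998: 70 days at 1.5% → €361,000 × 1.5% × 70/365 = €1,038.4932
Total = €5,479.2877

€5,479.29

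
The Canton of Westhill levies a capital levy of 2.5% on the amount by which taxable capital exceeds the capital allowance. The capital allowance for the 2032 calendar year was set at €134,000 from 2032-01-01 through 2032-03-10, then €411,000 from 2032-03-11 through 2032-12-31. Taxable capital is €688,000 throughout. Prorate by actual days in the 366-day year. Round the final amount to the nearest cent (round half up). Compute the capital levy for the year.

€8,249.45

2032-01-01 to 2032-03-10: 70 days, exemption €134,000 → (€688,000 − €134,000) × 2.5% × 70/366 = €2,648.9071
2032-03-11 to 2032-12-31: 296 days, exemption €411,000 → (€688,000 − €411,000) × 2.5% × 296/366 = €5,600.5464
Total = €8,249.4536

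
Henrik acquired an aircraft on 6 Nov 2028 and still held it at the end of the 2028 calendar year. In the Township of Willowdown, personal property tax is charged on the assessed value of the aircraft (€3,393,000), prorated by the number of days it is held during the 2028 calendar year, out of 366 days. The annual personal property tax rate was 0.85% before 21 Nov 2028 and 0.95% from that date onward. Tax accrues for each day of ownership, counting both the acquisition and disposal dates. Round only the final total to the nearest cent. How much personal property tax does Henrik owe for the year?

€4,792.84

6 Nov – 20 Nov 2028: 15 days at 0.85% → €3,393,000 × 0.85% × 15/366 = €1,181.9877
21 Nov – 31 Dec 2028: 41 days at 0.95% → €3,393,000 × 0.95% × 41/366 = €3,610.8566
Total = €4,792.8443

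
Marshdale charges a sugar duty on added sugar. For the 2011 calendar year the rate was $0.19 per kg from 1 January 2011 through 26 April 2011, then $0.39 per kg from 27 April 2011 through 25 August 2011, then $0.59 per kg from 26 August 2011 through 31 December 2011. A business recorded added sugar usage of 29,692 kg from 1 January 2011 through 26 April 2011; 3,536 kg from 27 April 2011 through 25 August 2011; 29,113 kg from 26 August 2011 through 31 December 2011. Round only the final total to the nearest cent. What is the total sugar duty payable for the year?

$24,197.19

1 January – 26 April 2011: 29,692 kg at $0.19/kg → $5,641.48
27 April – 25 August 2011: 3,536 kg at $0.39/kg → $1,379.04
26 August – 31 December 2011: 29,113 kg at $0.59/kg → $17,176.67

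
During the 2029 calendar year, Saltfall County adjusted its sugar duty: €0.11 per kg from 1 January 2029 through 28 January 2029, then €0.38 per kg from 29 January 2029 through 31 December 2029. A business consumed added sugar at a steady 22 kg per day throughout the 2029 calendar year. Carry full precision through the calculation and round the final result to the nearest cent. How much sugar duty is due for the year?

€2,885.08

1 January – 28 January 2029: 28 days × 22 kg/day = 616 kg at €0.11/kg → €67.76
29 January – 31 December 2029: 337 days × 22 kg/day = 7,414 kg at €0.38/kg → €2,817.32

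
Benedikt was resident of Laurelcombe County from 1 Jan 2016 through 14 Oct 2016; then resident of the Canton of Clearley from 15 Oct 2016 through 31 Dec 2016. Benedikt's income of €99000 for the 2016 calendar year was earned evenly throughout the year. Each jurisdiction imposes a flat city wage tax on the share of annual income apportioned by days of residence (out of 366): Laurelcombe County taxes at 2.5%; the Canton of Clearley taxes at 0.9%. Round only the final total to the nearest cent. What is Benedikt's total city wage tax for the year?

Laurelcombe County, 1 Jan – 14 Oct 2016: 288 days → €99000 × 2.5% × 288/366 = €1947.5410
The Canton of Clearley, 15 Oct – 31 Dec 2016: 78 days → €99000 × 0.9% × 78/366 = €189.8852
Total = €2137.4262

€2137.43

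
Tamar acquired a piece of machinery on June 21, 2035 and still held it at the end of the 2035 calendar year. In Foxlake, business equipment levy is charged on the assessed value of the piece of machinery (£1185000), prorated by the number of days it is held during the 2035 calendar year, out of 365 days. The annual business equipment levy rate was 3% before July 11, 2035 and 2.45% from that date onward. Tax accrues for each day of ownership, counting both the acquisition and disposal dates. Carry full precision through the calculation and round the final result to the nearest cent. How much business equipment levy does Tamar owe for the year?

£15788.10

June 21 – July 10, 2035: 20 days at 3% → £1185000 × 3% × 20/365 = £1947.9452
July 11 – December 31, 2035: 174 days at 2.45% → £1185000 × 2.45% × 174/365 = £13840.1507
Total = £15788.0959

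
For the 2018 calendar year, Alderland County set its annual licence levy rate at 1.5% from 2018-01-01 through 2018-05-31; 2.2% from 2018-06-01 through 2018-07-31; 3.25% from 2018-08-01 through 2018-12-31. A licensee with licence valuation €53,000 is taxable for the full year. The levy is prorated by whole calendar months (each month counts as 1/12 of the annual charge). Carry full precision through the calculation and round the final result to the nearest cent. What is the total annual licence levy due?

€1,243.29

2018-01-01 to 2018-05-31: 5 months at 1.5% → €53,000 × 1.5% × 5/12 = €331.2500
2018-06-01 to 2018-07-31: 2 months at 2.2% → €53,000 × 2.2% × 2/12 = €194.3333
2018-08-01 to 2018-12-31: 5 months at 3.25% → €53,000 × 3.25% × 5/12 = €717.7083
Total = €1,243.2917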